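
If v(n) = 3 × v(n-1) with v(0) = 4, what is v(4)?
Computing step by step:
v(0) = 4
v(1) = 3 × 4 = 12
v(2) = 3 × 12 = 36
v(3) = 3 × 36 = 108
v(4) = 3 × 108 = 324

324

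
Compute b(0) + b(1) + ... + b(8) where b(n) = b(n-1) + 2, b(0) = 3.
Computing the sequence terms: 3, 5, 7, 9, 11, 13, 15, 17, 19
Adding these values together:

99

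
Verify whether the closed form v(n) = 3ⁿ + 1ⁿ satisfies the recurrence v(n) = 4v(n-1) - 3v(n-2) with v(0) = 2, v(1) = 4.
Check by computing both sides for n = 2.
From the recurrence with v(0) = 2, v(1) = 4:
  v(0) = 2, v(1) = 4, v(2) = 10
  so the recurrence gives v(2) = 10.
From the proposed closed form v(n) = 3ⁿ + 1ⁿ:
  v(2) = 10.
Both sides give 10 at n = 2, and the initial condition(s) match, so the closed form is consistent.

Yes, the closed form is correct.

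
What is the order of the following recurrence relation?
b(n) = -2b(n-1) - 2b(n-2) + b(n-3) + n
The order is the largest lag k for which b(n-k) appears. Here the deepest term is b(n-3) (the n term is non-homogeneous and does not affect the order), so the order is 3.

Order 3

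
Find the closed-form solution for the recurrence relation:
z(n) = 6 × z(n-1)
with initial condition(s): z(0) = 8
Recurrence: z(n) = 6 × z(n-1), initial: z(0) = 8.
Each term is 6 times the previous, so this is geometric with ratio 6. After n steps: z(n) = z(0)·6ⁿ = 8·6ⁿ.

z(n) = 8·6ⁿ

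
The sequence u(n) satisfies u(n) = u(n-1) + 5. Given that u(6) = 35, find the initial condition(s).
u(6) = u(0) + 6·5, so u(0) = 35 - 30 = 5.

u(0) = 5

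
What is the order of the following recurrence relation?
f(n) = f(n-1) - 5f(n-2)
The order is the largest lag k for which f(n-k) appears. Here the deepest term is f(n-2), so the order is 2.

Order 2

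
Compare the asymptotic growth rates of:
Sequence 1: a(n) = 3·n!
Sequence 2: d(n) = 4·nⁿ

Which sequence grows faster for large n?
Comparing growth rates:
Growth-rate hierarchy: log n ≺ any polynomial ≺ any exponential cⁿ (c>1) ≺ n! ≺ nⁿ.
super-exponential nⁿ dominates factorial asymptotically.

d(n) grows faster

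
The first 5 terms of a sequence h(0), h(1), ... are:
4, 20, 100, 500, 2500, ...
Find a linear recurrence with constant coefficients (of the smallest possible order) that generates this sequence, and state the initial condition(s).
Look for the lowest-order linear relation among consecutive terms.
Observation: each term is 5× the previous.
Check at n=2: 5·20 = 100. ✓

h(n) = 5 × h(n-1), h(0) = 4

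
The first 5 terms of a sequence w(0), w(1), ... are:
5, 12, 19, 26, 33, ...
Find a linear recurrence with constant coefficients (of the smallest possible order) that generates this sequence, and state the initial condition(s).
Look for the lowest-order linear relation among consecutive terms.
Observation: consecutive differences are constant (= 7).
Check at n=2: 1·12 + 7 = 19. ✓

w(n) = w(n-1) + 7, w(0) = 5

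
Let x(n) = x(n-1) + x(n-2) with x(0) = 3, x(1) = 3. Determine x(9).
Computing the sequence terms:
3, 3, 6, 9, 15, 24, 39, 63, 102, 165

165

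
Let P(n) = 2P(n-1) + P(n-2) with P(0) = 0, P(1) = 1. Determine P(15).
Computing the sequence terms:
0, 1, 2, 5, 12, 29, 70, 169, 408, 985, 2378, 5741, 13860, 33461, 80782, 195025

195025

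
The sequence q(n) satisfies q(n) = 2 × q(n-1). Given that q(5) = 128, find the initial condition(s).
In general q(n) = 2ⁿ · q(0). At n = 5: q(0) = q(5) / 2^5 = 128 / 32 = 4.

q(0) = 4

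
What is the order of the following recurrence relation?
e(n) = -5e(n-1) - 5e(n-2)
The order is the largest lag k for which e(n-k) appears. Here the deepest term is e(n-2), so the order is 2.

Order 2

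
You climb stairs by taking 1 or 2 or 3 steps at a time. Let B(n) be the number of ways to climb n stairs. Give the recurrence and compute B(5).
Condition on the size of the last step (1 to 3): before it there were n-1, …, n-3 stairs climbed, and these cases are disjoint, so B(n) = B(n-1) + B(n-2) + B(n-3) (order-3 linear recurrence).
Initial conditions by direct count (compositions of i into parts ≤ 3): B(1) = 1; B(2) = 2; B(3) = 4.
Iterating the recurrence: B(4) = 7, B(5) = 13.

B(n) = B(n-1) + B(n-2) + B(n-3), B(1) = 1, B(2) = 2, B(3) = 4; B(5) = 13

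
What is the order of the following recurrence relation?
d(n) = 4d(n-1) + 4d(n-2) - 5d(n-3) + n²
The order is the largest lag k for which d(n-k) appears. Here the deepest term is d(n-3) (the n² term is non-homogeneous and does not affect the order), so the order is 3.

Order 3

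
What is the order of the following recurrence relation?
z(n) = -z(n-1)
The order is the largest lag k for which z(n-k) appears. Here the deepest term is z(n-1), so the order is 1.

Order 1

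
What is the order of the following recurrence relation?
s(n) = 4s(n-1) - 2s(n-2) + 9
The order is the largest lag k for which s(n-k) appears. Here the deepest term is s(n-2) (the 9 term is non-homogeneous and does not affect the order), so the order is 2.

Order 2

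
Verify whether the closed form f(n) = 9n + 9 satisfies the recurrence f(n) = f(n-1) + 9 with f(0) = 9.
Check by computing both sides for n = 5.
From the recurrence with f(0) = 9:
  f(0) = 9, f(1) = 18, f(2) = 27, f(3) = 36, f(4) = 45, f(5) = 54
  so the recurrence gives f(5) = 54.
From the proposed closed form f(n) = 9n + 9:
  f(5) = 54.
Both sides give 54 at n = 5, and the initial condition(s) match, so the closed form is consistent.

Yes, the closed form is correct.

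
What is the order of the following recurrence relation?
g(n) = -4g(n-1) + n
The order is the largest lag k for which g(n-k) appears. Here the deepest term is g(n-1) (the n term is non-homogeneous and does not affect the order), so the order is 1.

Order 1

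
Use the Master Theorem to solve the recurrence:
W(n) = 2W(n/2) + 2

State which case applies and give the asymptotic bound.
Master Theorem template: W(n) = a·W(n/b) + f(n).
Here: a=2, b=2, f(n)=2
Compute log_b(a) = log_2(2) = 1.
f(n) = 2 = O(n^(1-ε)) with ε = 1. Case 1: W(n) = Θ(n^log_b(a)) = Θ(n).

Case 1: W(n) = Θ(n)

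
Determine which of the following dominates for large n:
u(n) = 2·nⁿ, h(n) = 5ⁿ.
Comparing growth rates:
Growth-rate hierarchy: log n ≺ any polynomial ≺ any exponential cⁿ (c>1) ≺ n! ≺ nⁿ.
super-exponential nⁿ dominates exponential base 5 asymptotically.

u(n) grows faster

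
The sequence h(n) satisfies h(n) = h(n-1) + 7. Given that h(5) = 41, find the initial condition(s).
h(5) = h(0) + 5·7, so h(0) = 41 - 35 = 6.

h(0) = 6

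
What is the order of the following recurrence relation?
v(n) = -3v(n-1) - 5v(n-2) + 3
The order is the largest lag k for which v(n-k) appears. Here the deepest term is v(n-2) (the 3 term is non-homogeneous and does not affect the order), so the order is 2.

Order 2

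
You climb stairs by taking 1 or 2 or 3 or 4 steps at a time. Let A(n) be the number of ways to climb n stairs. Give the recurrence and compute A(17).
Condition on the size of the last step (1 to 4): before it there were n-1, …, n-4 stairs climbed, and these cases are disjoint, so A(n) = A(n-1) + A(n-2) + A(n-3) + A(n-4) (order-4 linear recurrence).
Initial conditions by direct count (compositions of i into parts ≤ 4): A(1) = 1; A(2) = 2; A(3) = 4; A(4) = 8.
Iterating the recurrence: A(5) = 15, A(6) = 29, A(7) = 56, A(8) = 108, A(9) = 208, A(10) = 401, A(11) = 773, A(12) = 1490, A(13) = 2872, A(14) = 5536, A(15) = 10671, A(16) = 20569, A(17) = 39648.

A(n) = A(n-1) + A(n-2) + A(n-3) + A(n-4), A(1) = 1, A(2) = 2, A(3) = 4, A(4) = 8; A(17) = 39648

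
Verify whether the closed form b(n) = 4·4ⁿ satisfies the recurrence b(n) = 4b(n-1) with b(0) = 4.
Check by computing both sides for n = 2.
From the recurrence with b(0) = 4:
  b(0) = 4, b(1) = 16, b(2) = 64
  so the recurrence gives b(2) = 64.
From the proposed closed form b(n) = 4·4ⁿ:
  b(2) = 64.
Both sides give 64 at n = 2, and the initial condition(s) match, so the closed form is consistent.

Yes, the closed form is correct.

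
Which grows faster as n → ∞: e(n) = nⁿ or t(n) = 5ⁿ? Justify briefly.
Comparing growth rates:
Growth-rate hierarchy: log n ≺ any polynomial ≺ any exponential cⁿ (c>1) ≺ n! ≺ nⁿ.
super-exponential nⁿ dominates exponential base 5 asymptotically.

e(n) grows faster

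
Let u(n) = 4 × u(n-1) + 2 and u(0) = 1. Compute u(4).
Computing step by step:
u(0) = 1
u(1) = 4 × 1 + 2 = 6
u(2) = 4 × 6 + 2 = 26
u(3) = 4 × 26 + 2 = 106
u(4) = 4 × 106 + 2 = 426

426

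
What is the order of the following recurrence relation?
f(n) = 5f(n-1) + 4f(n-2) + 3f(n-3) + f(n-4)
The order is the largest lag k for which f(n-k) appears. Here the deepest term is f(n-4), so the order is 4.

Order 4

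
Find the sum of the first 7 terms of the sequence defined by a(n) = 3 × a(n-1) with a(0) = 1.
Computing the sequence terms: 1, 3, 9, 27, 81, 243, 729
Adding these values together:

1093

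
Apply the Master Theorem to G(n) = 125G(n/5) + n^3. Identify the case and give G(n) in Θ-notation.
Master Theorem template: G(n) = a·G(n/b) + f(n).
Here: a=125, b=5, f(n)=n^3
Compute log_b(a) = log_5(125) = 3.
f(n) = n^3 = Θ(n^3). Case 2: G(n) = Θ(n^3 log n).

Case 2: G(n) = Θ(n^3 log n)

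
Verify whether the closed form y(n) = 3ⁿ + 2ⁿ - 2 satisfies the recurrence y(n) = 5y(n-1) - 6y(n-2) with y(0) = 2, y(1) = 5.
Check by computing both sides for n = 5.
From the recurrence with y(0) = 2, y(1) = 5:
  y(0) = 2, y(1) = 5, y(2) = 13, y(3) = 35, y(4) = 97, y(5) = 275
  so the recurrence gives y(5) = 275.
From the proposed closed form y(n) = 3ⁿ + 2ⁿ - 2:
  y(5) = 273.
The recurrence gives 275 but the closed form gives 273, so the closed form does not satisfy the recurrence.

No, the closed form is incorrect.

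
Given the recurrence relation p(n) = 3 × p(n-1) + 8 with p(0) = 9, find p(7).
Computing step by step:
p(0) = 9
p(1) = 3 × 9 + 8 = 35
p(2) = 3 × 35 + 8 = 113
p(3) = 3 × 113 + 8 = 347
p(4) = 3 × 347 + 8 = 1049
p(5) = 3 × 1049 + 8 = 3155
p(6) = 3 × 3155 + 8 = 9473
p(7) = 3 × 9473 + 8 = 28427

28427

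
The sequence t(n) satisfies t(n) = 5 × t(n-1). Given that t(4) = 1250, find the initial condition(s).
In general t(n) = 5ⁿ · t(0). At n = 4: t(0) = t(4) / 5^4 = 1250 / 625 = 2.

t(0) = 2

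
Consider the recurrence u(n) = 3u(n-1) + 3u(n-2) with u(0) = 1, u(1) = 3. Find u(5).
Computing the sequence terms:
1, 3, 12, 45, 171, 648

648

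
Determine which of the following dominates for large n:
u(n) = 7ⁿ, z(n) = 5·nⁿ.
Comparing growth rates:
Growth-rate hierarchy: log n ≺ any polynomial ≺ any exponential cⁿ (c>1) ≺ n! ≺ nⁿ.
super-exponential nⁿ dominates exponential base 7 asymptotically.

z(n) grows faster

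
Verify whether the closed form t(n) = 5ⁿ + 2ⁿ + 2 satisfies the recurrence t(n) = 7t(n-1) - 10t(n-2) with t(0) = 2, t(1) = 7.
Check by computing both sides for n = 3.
From the recurrence with t(0) = 2, t(1) = 7:
  t(0) = 2, t(1) = 7, t(2) = 29, t(3) = 133
  so the recurrence gives t(3) = 133.
From the proposed closed form t(n) = 5ⁿ + 2ⁿ + 2:
  t(3) = 135.
The recurrence gives 133 but the closed form gives 135, so the closed form does not satisfy the recurrence.

No, the closed form is incorrect.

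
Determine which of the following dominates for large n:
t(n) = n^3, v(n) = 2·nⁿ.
Comparing growth rates:
Growth-rate hierarchy: log n ≺ any polynomial ≺ any exponential cⁿ (c>1) ≺ n! ≺ nⁿ.
super-exponential nⁿ dominates polynomial degree 3 asymptotically.

v(n) grows faster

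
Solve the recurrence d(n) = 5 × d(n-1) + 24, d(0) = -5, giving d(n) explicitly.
Recurrence: d(n) = 5 × d(n-1) + 24, initial: d(0) = -5.
Try d(n) = A·5ⁿ + C. Substituting: A·5ⁿ + C = 5(A·5ⁿ⁻¹ + C) + 24 = A·5ⁿ + 5C + 24, so C = 5C + 24, giving C = -6. Then d(0) = A - 6 = -5 gives A = 1.

d(n) = 5ⁿ - 6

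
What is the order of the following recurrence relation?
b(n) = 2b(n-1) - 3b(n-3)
The order is the largest lag k for which b(n-k) appears. Here the deepest term is b(n-3), so the order is 3.

Order 3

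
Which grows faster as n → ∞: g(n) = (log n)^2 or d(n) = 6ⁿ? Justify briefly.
Comparing growth rates:
Growth-rate hierarchy: log n ≺ any polynomial ≺ any exponential cⁿ (c>1) ≺ n! ≺ nⁿ.
exponential base 6 dominates polylogarithmic (log n)^2 asymptotically.

d(n) grows faster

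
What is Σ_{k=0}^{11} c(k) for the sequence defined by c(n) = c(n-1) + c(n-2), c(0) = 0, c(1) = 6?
Computing the sequence terms: 0, 6, 6, 12, 18, 30, 48, 78, 126, 204, 330, 534
Adding these values together:

1392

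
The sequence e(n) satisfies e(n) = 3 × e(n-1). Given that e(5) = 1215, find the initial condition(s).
In general e(n) = 3ⁿ · e(0). At n = 5: e(0) = e(5) / 3^5 = 1215 / 243 = 5.

e(0) = 5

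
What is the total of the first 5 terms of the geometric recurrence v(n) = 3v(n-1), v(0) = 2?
Computing the sequence terms: 2, 6, 18, 54, 162
Adding these values together:

242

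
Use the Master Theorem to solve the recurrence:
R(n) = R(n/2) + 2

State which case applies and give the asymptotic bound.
Master Theorem template: R(n) = a·R(n/b) + f(n).
Here: a=1, b=2, f(n)=2
Compute log_b(a) = log_2(1) = 0.
f(n) = 2 = Θ(1). Case 2: R(n) = Θ(log n).

Case 2: R(n) = Θ(log n)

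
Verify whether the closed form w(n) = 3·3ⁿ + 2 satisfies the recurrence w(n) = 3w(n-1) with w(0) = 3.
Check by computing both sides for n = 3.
From the recurrence with w(0) = 3:
  w(0) = 3, w(1) = 9, w(2) = 27, w(3) = 81
  so the recurrence gives w(3) = 81.
From the proposed closed form w(n) = 3·3ⁿ + 2:
  w(3) = 83.
The recurrence gives 81 but the closed form gives 83, so the closed form does not satisfy the recurrence.

No, the closed form is incorrect.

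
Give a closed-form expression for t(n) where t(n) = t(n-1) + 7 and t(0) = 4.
Recurrence: t(n) = t(n-1) + 7, initial: t(0) = 4.
Each step adds 7, so t(n) = t(0) + 7n = 7n + 4.

t(n) = 7n + 4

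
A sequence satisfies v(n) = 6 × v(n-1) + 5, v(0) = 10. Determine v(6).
Computing step by step:
v(0) = 10
v(1) = 6 × 10 + 5 = 65
v(2) = 6 × 65 + 5 = 395
v(3) = 6 × 395 + 5 = 2375
v(4) = 6 × 2375 + 5 = 14255
v(5) = 6 × 14255 + 5 = 85535
v(6) = 6 × 85535 + 5 = 513215

513215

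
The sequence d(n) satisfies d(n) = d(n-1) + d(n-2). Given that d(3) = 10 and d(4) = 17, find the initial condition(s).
Work backwards using d(k) = d(k+2) - d(k+1):
d(2) = d(4) - d(3) = 17 - 10 = 7
d(1) = d(3) - d(2) = 10 - 7 = 3
d(0) = d(2) - d(1) = 7 - 3 = 4

d(0) = 4, d(1) = 3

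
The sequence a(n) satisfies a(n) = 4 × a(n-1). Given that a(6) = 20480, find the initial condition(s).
In general a(n) = 4ⁿ · a(0). At n = 6: a(0) = a(6) / 4^6 = 20480 / 4096 = 5.

a(0) = 5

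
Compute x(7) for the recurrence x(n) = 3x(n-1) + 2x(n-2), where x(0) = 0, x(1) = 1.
Computing the sequence terms:
0, 1, 3, 11, 39, 139, 495, 1763

1763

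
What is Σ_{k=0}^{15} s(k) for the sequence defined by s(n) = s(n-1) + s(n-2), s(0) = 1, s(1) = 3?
Computing the sequence terms: 1, 3, 4, 7, 11, 18, 29, 47, 76, 123, 199, 322, 521, 843, 1364, 2207
Adding these values together:

5775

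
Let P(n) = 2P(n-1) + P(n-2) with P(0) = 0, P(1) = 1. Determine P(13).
Computing the sequence terms:
0, 1, 2, 5, 12, 29, 70, 169, 408, 985, 2378, 5741, 13860, 33461

33461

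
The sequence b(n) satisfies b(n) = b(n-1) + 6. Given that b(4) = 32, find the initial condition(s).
b(4) = b(0) + 4·6, so b(0) = 32 - 24 = 8.

b(0) = 8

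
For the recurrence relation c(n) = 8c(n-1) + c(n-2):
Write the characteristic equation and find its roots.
Substitute c(n) = rⁿ and divide through by rⁿ⁻²: r² - 8r - 1 = 0
Discriminant: 8² + 4·1 = 68, not a perfect square, so by the quadratic formula r = (8 ± √68)/2.
General solution: c(n) = A·r₁ⁿ + B·r₂ⁿ where r₁,r₂ = (8 ± √68)/2

Characteristic: r² - 8r - 1 = 0, Roots: r = (8 ± √68)/2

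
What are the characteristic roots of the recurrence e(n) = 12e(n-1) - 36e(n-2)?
Substitute e(n) = rⁿ and divide through by rⁿ⁻²: r² - 12r + 36 = 0
Factor: (r - 6)² = 0, so r = 6 (double root).
General solution: e(n) = (A + Bn)·6ⁿ

Characteristic: r² - 12r + 36 = 0, Roots: r = 6 (double root)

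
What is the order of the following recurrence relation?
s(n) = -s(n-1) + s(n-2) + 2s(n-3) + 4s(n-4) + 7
The order is the largest lag k for which s(n-k) appears. Here the deepest term is s(n-4) (the 7 term is non-homogeneous and does not affect the order), so the order is 4.

Order 4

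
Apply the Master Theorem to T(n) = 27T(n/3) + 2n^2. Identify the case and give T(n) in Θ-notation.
Master Theorem template: T(n) = a·T(n/b) + f(n).
Here: a=27, b=3, f(n)=2n^2
Compute log_b(a) = log_3(27) = 3.
f(n) = 2n^2 = O(n^(3-ε)) with ε = 1. Case 1: T(n) = Θ(n^log_b(a)) = Θ(n^3).

Case 1: T(n) = Θ(n^3)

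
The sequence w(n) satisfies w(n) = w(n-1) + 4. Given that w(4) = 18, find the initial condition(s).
w(4) = w(0) + 4·4, so w(0) = 18 - 16 = 2.

w(0) = 2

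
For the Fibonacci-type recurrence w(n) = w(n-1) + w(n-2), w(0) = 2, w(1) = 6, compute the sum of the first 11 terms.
Computing the sequence terms: 2, 6, 8, 14, 22, 36, 58, 94, 152, 246, 398
Adding these values together:

1036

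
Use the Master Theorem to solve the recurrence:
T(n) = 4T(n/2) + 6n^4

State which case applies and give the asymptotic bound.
Master Theorem template: T(n) = a·T(n/b) + f(n).
Here: a=4, b=2, f(n)=6n^4
Compute log_b(a) = log_2(4) = 2.
f(n) = 6n^4 = Ω(n^(2+ε)) with ε = 2, and the regularity condition holds (a·f(n/b) = (a/b^4)·f(n) with a/b^4 = 2^-2 < 1). Case 3: T(n) = Θ(f(n)) = Θ(n^4).

Case 3: T(n) = Θ(n^4)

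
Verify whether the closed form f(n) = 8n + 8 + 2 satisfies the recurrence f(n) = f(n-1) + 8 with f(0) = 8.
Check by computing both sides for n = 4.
From the recurrence with f(0) = 8:
  f(0) = 8, f(1) = 16, f(2) = 24, f(3) = 32, f(4) = 40
  so the recurrence gives f(4) = 40.
From the proposed closed form f(n) = 8n + 8 + 2:
  f(4) = 42.
The recurrence gives 40 but the closed form gives 42, so the closed form does not satisfy the recurrence.

No, the closed form is incorrect.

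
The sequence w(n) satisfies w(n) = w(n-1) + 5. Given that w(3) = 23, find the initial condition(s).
w(3) = w(0) + 3·5, so w(0) = 23 - 15 = 8.

w(0) = 8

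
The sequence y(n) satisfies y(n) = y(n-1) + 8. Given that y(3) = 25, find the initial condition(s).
y(3) = y(0) + 3·8, so y(0) = 25 - 24 = 1.

y(0) = 1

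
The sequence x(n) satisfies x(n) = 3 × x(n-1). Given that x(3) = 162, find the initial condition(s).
In general x(n) = 3ⁿ · x(0). At n = 3: x(0) = x(3) / 3^3 = 162 / 27 = 6.

x(0) = 6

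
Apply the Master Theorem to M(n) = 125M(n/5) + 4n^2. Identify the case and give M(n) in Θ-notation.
Master Theorem template: M(n) = a·M(n/b) + f(n).
Here: a=125, b=5, f(n)=4n^2
Compute log_b(a) = log_5(125) = 3.
f(n) = 4n^2 = O(n^(3-ε)) with ε = 1. Case 1: M(n) = Θ(n^log_b(a)) = Θ(n^3).

Case 1: M(n) = Θ(n^3)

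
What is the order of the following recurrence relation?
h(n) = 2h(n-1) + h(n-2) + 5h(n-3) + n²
The order is the largest lag k for which h(n-k) appears. Here the deepest term is h(n-3) (the n² term is non-homogeneous and does not affect the order), so the order is 3.

Order 3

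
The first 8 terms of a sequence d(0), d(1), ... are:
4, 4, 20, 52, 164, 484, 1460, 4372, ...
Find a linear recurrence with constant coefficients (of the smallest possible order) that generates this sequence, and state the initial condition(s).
Look for the lowest-order linear relation among consecutive terms.
Observation: d(n) - 2·d(n-1) - (3)·d(n-2) = 0 holds for the shown terms, and no order-1 relation d(n) = α·d(n-1) + β fits.
Check at n=3: 2·20 + (3)·4 = 52. ✓

d(n) = 2d(n-1) + 3d(n-2), d(0) = 4, d(1) = 4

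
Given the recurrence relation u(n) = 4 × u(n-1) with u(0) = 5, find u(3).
Computing step by step:
u(0) = 5
u(1) = 4 × 5 = 20
u(2) = 4 × 20 = 80
u(3) = 4 × 80 = 320

320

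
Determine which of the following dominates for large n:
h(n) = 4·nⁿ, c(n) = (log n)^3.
Comparing growth rates:
Growth-rate hierarchy: log n ≺ any polynomial ≺ any exponential cⁿ (c>1) ≺ n! ≺ nⁿ.
super-exponential nⁿ dominates polylogarithmic (log n)^3 asymptotically.

h(n) grows faster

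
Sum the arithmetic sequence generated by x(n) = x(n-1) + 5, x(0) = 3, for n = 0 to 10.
Computing the sequence terms: 3, 8, 13, 18, 23, 28, 33, 38, 43, 48, 53
Adding these values together:

308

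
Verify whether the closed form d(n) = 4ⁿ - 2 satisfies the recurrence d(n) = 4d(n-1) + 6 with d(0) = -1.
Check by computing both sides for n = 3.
From the recurrence with d(0) = -1:
  d(0) = -1, d(1) = 2, d(2) = 14, d(3) = 62
  so the recurrence gives d(3) = 62.
From the proposed closed form d(n) = 4ⁿ - 2:
  d(3) = 62.
Both sides give 62 at n = 3, and the initial condition(s) match, so the closed form is consistent.

Yes, the closed form is correct.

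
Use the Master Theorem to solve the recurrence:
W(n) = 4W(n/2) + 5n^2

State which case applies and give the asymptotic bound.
Master Theorem template: W(n) = a·W(n/b) + f(n).
Here: a=4, b=2, f(n)=5n^2
Compute log_b(a) = log_2(4) = 2.
f(n) = 5n^2 = Θ(n^2). Case 2: W(n) = Θ(n^2 log n).

Case 2: W(n) = Θ(n^2 log n)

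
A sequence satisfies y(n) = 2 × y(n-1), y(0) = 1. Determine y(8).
Computing step by step:
y(0) = 1
y(1) = 2 × 1 = 2
y(2) = 2 × 2 = 4
y(3) = 2 × 4 = 8
y(4) = 2 × 8 = 16
y(5) = 2 × 16 = 32
y(6) = 2 × 32 = 64
y(7) = 2 × 64 = 128
y(8) = 2 × 128 = 256

256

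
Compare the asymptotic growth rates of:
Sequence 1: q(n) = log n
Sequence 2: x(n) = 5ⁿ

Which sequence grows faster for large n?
Comparing growth rates:
Growth-rate hierarchy: log n ≺ any polynomial ≺ any exponential cⁿ (c>1) ≺ n! ≺ nⁿ.
exponential base 5 dominates logarithmic asymptotically.

x(n) grows faster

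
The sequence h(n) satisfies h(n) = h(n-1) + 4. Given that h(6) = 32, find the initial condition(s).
h(6) = h(0) + 6·4, so h(0) = 32 - 24 = 8.

h(0) = 8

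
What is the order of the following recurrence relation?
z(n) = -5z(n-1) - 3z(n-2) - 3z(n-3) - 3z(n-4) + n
The order is the largest lag k for which z(n-k) appears. Here the deepest term is z(n-4) (the n term is non-homogeneous and does not affect the order), so the order is 4.

Order 4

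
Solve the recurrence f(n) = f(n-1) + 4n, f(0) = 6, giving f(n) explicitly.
Recurrence: f(n) = f(n-1) + 4n, initial: f(0) = 6.
Telescoping: f(n) = f(0) + 4·Σᵢ₌₁ⁿ i = 6 + 4·n(n+1)/2.

f(n) = 4·n(n+1)/2 + 6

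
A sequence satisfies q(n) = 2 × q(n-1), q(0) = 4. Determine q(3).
Computing step by step:
q(0) = 4
q(1) = 2 × 4 = 8
q(2) = 2 × 8 = 16
q(3) = 2 × 16 = 32

32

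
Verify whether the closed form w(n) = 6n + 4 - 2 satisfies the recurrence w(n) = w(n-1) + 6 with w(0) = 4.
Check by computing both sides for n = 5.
From the recurrence with w(0) = 4:
  w(0) = 4, w(1) = 10, w(2) = 16, w(3) = 22, w(4) = 28, w(5) = 34
  so the recurrence gives w(5) = 34.
From the proposed closed form w(n) = 6n + 4 - 2:
  w(5) = 32.
The recurrence gives 34 but the closed form gives 32, so the closed form does not satisfy the recurrence.

No, the closed form is incorrect.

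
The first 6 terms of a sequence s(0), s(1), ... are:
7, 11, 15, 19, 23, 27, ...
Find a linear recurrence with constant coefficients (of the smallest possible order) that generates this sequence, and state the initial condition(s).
Look for the lowest-order linear relation among consecutive terms.
Observation: consecutive differences are constant (= 4).
Check at n=2: 1·11 + 4 = 15. ✓

s(n) = s(n-1) + 4, s(0) = 7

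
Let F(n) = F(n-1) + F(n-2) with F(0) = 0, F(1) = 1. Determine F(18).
Computing the sequence terms:
0, 1, 1, 2, 3, 5, 8, 13, 21, 34, 55, 89, 144, 233, 377, 610, 987, 1597, 2584

2584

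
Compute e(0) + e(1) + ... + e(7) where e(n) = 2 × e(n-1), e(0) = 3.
Computing the sequence terms: 3, 6, 12, 24, 48, 96, 192, 384
Adding these values together:

765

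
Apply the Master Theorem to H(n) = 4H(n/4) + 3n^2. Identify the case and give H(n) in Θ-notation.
Master Theorem template: H(n) = a·H(n/b) + f(n).
Here: a=4, b=4, f(n)=3n^2
Compute log_b(a) = log_4(4) = 1.
f(n) = 3n^2 = Ω(n^(1+ε)) with ε = 1, and the regularity condition holds (a·f(n/b) = (a/b^2)·f(n) with a/b^2 = 4^-1 < 1). Case 3: H(n) = Θ(f(n)) = Θ(n^2).

Case 3: H(n) = Θ(n^2)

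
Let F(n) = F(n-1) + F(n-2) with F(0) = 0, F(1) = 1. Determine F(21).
Computing the sequence terms:
0, 1, 1, 2, 3, 5, 8, 13, 21, 34, 55, 89, 144, 233, 377, 610, 987, 1597, 2584, 4181, 6765, 10946

10946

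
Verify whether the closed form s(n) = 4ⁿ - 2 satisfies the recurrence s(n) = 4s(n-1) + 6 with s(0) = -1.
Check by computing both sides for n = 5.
From the recurrence with s(0) = -1:
  s(0) = -1, s(1) = 2, s(2) = 14, s(3) = 62, s(4) = 254, s(5) = 1022
  so the recurrence gives s(5) = 1022.
From the proposed closed form s(n) = 4ⁿ - 2:
  s(5) = 1022.
Both sides give 1022 at n = 5, and the initial condition(s) match, so the closed form is consistent.

Yes, the closed form is correct.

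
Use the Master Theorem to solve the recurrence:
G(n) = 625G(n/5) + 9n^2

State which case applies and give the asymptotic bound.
Master Theorem template: G(n) = a·G(n/b) + f(n).
Here: a=625, b=5, f(n)=9n^2
Compute log_b(a) = log_5(625) = 4.
f(n) = 9n^2 = O(n^(4-ε)) with ε = 2. Case 1: G(n) = Θ(n^log_b(a)) = Θ(n^4).

Case 1: G(n) = Θ(n^4)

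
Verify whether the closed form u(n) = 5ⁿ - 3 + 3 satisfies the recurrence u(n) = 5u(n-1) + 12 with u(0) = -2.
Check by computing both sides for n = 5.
From the recurrence with u(0) = -2:
  u(0) = -2, u(1) = 2, u(2) = 22, u(3) = 122, u(4) = 622, u(5) = 3122
  so the recurrence gives u(5) = 3122.
From the proposed closed form u(n) = 5ⁿ - 3 + 3:
  u(5) = 3125.
The recurrence gives 3122 but the closed form gives 3125, so the closed form does not satisfy the recurrence.

No, the closed form is incorrect.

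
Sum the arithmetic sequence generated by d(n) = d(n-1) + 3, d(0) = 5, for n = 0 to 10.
Computing the sequence terms: 5, 8, 11, 14, 17, 20, 23, 26, 29, 32, 35
Adding these values together:

220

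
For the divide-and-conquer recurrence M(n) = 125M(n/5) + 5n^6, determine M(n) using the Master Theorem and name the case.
Master Theorem template: M(n) = a·M(n/b) + f(n).
Here: a=125, b=5, f(n)=5n^6
Compute log_b(a) = log_5(125) = 3.
f(n) = 5n^6 = Ω(n^(3+ε)) with ε = 3, and the regularity condition holds (a·f(n/b) = (a/b^6)·f(n) with a/b^6 = 5^-3 < 1). Case 3: M(n) = Θ(f(n)) = Θ(n^6).

Case 3: M(n) = Θ(n^6)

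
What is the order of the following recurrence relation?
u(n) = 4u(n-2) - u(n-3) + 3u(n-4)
The order is the largest lag k for which u(n-k) appears. Here the deepest term is u(n-4), so the order is 4.

Order 4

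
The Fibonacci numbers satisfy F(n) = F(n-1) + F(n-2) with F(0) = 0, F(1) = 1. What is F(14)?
Computing the sequence terms:
0, 1, 1, 2, 3, 5, 8, 13, 21, 34, 55, 89, 144, 233, 377

377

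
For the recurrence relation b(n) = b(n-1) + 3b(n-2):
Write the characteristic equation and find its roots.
Substitute b(n) = rⁿ and divide through by rⁿ⁻²: r² - r - 3 = 0
Discriminant: 1² + 4·3 = 13, not a perfect square, so by the quadratic formula r = (1 ± √13)/2.
General solution: b(n) = A·r₁ⁿ + B·r₂ⁿ where r₁,r₂ = (1 ± √13)/2

Characteristic: r² - r - 3 = 0, Roots: r = (1 ± √13)/2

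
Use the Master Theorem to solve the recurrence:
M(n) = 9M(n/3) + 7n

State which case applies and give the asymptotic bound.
Master Theorem template: M(n) = a·M(n/b) + f(n).
Here: a=9, b=3, f(n)=7n
Compute log_b(a) = log_3(9) = 2.
f(n) = 7n = O(n^(2-ε)) with ε = 1. Case 1: M(n) = Θ(n^log_b(a)) = Θ(n^2).

Case 1: M(n) = Θ(n^2)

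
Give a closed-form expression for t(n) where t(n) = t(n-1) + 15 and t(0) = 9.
Recurrence: t(n) = t(n-1) + 15, initial: t(0) = 9.
Each step adds 15, so t(n) = t(0) + 15n = 15n + 9.

t(n) = 15n + 9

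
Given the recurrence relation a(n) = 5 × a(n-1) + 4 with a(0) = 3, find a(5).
Computing step by step:
a(0) = 3
a(1) = 5 × 3 + 4 = 19
a(2) = 5 × 19 + 4 = 99
a(3) = 5 × 99 + 4 = 499
a(4) = 5 × 499 + 4 = 2499
a(5) = 5 × 2499 + 4 = 12499

12499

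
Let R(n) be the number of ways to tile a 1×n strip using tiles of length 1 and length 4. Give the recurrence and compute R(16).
Condition on the last tile: it has length 1 (leaving a 1×(n-1) strip) or length 4 (leaving a 1×(n-4) strip), so R(n) = R(n-1) + R(n-4) (order-4 linear recurrence).
For 0 ≤ i < 4 only unit tiles fit, so R(i) = 1.
Iterating the recurrence: R(4) = 2, R(5) = 3, R(6) = 4, R(7) = 5, R(8) = 7, R(9) = 10, R(10) = 14, R(11) = 19, R(12) = 26, R(13) = 36, R(14) = 50, R(15) = 69, R(16) = 95.

R(n) = R(n-1) + R(n-4), with R(i) = 1 for 0 ≤ i < 4; R(16) = 95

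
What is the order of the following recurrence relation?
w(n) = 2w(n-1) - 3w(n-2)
The order is the largest lag k for which w(n-k) appears. Here the deepest term is w(n-2), so the order is 2.

Order 2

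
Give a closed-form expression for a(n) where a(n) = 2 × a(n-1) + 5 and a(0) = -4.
Recurrence: a(n) = 2 × a(n-1) + 5, initial: a(0) = -4.
Try a(n) = A·2ⁿ + C. Substituting: A·2ⁿ + C = 2(A·2ⁿ⁻¹ + C) + 5 = A·2ⁿ + 2C + 5, so C = 2C + 5, giving C = -5. Then a(0) = A - 5 = -4 gives A = 1.

a(n) = 2ⁿ - 5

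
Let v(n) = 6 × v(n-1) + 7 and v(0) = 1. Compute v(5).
Computing step by step:
v(0) = 1
v(1) = 6 × 1 + 7 = 13
v(2) = 6 × 13 + 7 = 85
v(3) = 6 × 85 + 7 = 517
v(4) = 6 × 517 + 7 = 3109
v(5) = 6 × 3109 + 7 = 18661

18661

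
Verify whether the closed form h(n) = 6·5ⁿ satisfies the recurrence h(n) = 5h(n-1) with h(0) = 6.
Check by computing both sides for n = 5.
From the recurrence with h(0) = 6:
  h(0) = 6, h(1) = 30, h(2) = 150, h(3) = 750, h(4) = 3750, h(5) = 18750
  so the recurrence gives h(5) = 18750.
From the proposed closed form h(n) = 6·5ⁿ:
  h(5) = 18750.
Both sides give 18750 at n = 5, and the initial condition(s) match, so the closed form is consistent.

Yes, the closed form is correct.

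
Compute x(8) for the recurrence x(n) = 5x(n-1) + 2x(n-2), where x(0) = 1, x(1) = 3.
Computing the sequence terms:
1, 3, 17, 91, 489, 2627, 14113, 75819, 407321

407321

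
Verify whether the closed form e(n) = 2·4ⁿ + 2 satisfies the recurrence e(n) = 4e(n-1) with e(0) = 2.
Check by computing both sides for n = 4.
From the recurrence with e(0) = 2:
  e(0) = 2, e(1) = 8, e(2) = 32, e(3) = 128, e(4) = 512
  so the recurrence gives e(4) = 512.
From the proposed closed form e(n) = 2·4ⁿ + 2:
  e(4) = 514.
The recurrence gives 512 but the closed form gives 514, so the closed form does not satisfy the recurrence.

No, the closed form is incorrect.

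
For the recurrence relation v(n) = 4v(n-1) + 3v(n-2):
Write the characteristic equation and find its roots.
Substitute v(n) = rⁿ and divide through by rⁿ⁻²: r² - 4r - 3 = 0
Discriminant: 4² + 4·3 = 28, not a perfect square, so by the quadratic formula r = (4 ± √28)/2.
General solution: v(n) = A·r₁ⁿ + B·r₂ⁿ where r₁,r₂ = (4 ± √28)/2

Characteristic: r² - 4r - 3 = 0, Roots: r = (4 ± √28)/2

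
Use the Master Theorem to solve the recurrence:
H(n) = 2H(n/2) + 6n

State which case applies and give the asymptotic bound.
Master Theorem template: H(n) = a·H(n/b) + f(n).
Here: a=2, b=2, f(n)=6n
Compute log_b(a) = log_2(2) = 1.
f(n) = 6n = Θ(n). Case 2: H(n) = Θ(n log n).

Case 2: H(n) = Θ(n log n)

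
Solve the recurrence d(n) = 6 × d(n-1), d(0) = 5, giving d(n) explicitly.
Recurrence: d(n) = 6 × d(n-1), initial: d(0) = 5.
Each term is 6 times the previous, so this is geometric with ratio 6. After n steps: d(n) = d(0)·6ⁿ = 5·6ⁿ.

d(n) = 5·6ⁿ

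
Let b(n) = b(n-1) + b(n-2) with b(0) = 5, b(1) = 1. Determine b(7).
Computing the sequence terms:
5, 1, 6, 7, 13, 20, 33, 53

53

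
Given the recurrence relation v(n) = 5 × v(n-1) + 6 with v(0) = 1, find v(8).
Computing step by step:
v(0) = 1
v(1) = 5 × 1 + 6 = 11
v(2) = 5 × 11 + 6 = 61
v(3) = 5 × 61 + 6 = 311
v(4) = 5 × 311 + 6 = 1561
v(5) = 5 × 1561 + 6 = 7811
v(6) = 5 × 7811 + 6 = 39061
v(7) = 5 × 39061 + 6 = 195311
v(8) = 5 × 195311 + 6 = 976561

976561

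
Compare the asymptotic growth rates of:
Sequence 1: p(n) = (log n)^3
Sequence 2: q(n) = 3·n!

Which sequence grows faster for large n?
Comparing growth rates:
Growth-rate hierarchy: log n ≺ any polynomial ≺ any exponential cⁿ (c>1) ≺ n! ≺ nⁿ.
factorial dominates polylogarithmic (log n)^3 asymptotically.

q(n) grows faster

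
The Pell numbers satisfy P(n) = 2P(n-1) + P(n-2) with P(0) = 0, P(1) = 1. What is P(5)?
Computing the sequence terms:
0, 1, 2, 5, 12, 29

29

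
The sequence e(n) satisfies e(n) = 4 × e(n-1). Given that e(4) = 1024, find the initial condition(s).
In general e(n) = 4ⁿ · e(0). At n = 4: e(0) = e(4) / 4^4 = 1024 / 256 = 4.

e(0) = 4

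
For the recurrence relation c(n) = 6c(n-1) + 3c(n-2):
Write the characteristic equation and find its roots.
Substitute c(n) = rⁿ and divide through by rⁿ⁻²: r² - 6r - 3 = 0
Discriminant: 6² + 4·3 = 48, not a perfect square, so by the quadratic formula r = (6 ± √48)/2.
General solution: c(n) = A·r₁ⁿ + B·r₂ⁿ where r₁,r₂ = (6 ± √48)/2

Characteristic: r² - 6r - 3 = 0, Roots: r = (6 ± √48)/2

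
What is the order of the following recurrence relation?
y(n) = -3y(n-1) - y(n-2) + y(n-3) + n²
The order is the largest lag k for which y(n-k) appears. Here the deepest term is y(n-3) (the n² term is non-homogeneous and does not affect the order), so the order is 3.

Order 3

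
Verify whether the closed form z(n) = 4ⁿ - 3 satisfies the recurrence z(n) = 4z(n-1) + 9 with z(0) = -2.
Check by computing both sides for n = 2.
From the recurrence with z(0) = -2:
  z(0) = -2, z(1) = 1, z(2) = 13
  so the recurrence gives z(2) = 13.
From the proposed closed form z(n) = 4ⁿ - 3:
  z(2) = 13.
Both sides give 13 at n = 2, and the initial condition(s) match, so the closed form is consistent.

Yes, the closed form is correct.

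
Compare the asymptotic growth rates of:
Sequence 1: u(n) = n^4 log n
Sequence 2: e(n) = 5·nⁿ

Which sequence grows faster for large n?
Comparing growth rates:
Growth-rate hierarchy: log n ≺ any polynomial ≺ any exponential cⁿ (c>1) ≺ n! ≺ nⁿ.
super-exponential nⁿ dominates polynomial degree 4 (with log factor) asymptotically.

e(n) grows faster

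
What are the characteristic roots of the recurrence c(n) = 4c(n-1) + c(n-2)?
Substitute c(n) = rⁿ and divide through by rⁿ⁻²: r² - 4r - 1 = 0
Discriminant: 4² + 4·1 = 20, not a perfect square, so by the quadratic formula r = (4 ± √20)/2.
General solution: c(n) = A·r₁ⁿ + B·r₂ⁿ where r₁,r₂ = (4 ± √20)/2

Characteristic: r² - 4r - 1 = 0, Roots: r = (4 ± √20)/2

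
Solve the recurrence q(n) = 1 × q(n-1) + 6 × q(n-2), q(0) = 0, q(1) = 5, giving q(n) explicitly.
Recurrence: q(n) = 1 × q(n-1) + 6 × q(n-2), initial: q(0) = 0, q(1) = 5.
Characteristic equation: r² - 1r - 6 = 0, which factors as (r - 3)(r + 2) = 0, so r = 3, -2. General solution q(n) = A·3ⁿ + B·(-2)ⁿ. From q(0) = 0: A + B = 0. From q(1) = 5: 3A - 2B = 5. Solving gives A = 1, B = -1.

q(n) = 3ⁿ - (-2)ⁿ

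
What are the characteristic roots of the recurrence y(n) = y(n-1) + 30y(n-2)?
Substitute y(n) = rⁿ and divide through by rⁿ⁻²: r² - r - 30 = 0
Factor: (r + 5)(r - 6) = 0, so r = -5, 6.
General solution: y(n) = A·(-5)ⁿ + B·6ⁿ

Characteristic: r² - r - 30 = 0, Roots: r = -5, 6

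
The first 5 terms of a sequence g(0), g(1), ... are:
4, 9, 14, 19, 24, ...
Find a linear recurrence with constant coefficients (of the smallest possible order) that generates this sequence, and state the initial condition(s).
Look for the lowest-order linear relation among consecutive terms.
Observation: consecutive differences are constant (= 5).
Check at n=2: 1·9 + 5 = 14. ✓

g(n) = g(n-1) + 5, g(0) = 4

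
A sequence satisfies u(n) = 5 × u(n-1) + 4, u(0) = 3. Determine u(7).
Computing step by step:
u(0) = 3
u(1) = 5 × 3 + 4 = 19
u(2) = 5 × 19 + 4 = 99
u(3) = 5 × 99 + 4 = 499
u(4) = 5 × 499 + 4 = 2499
u(5) = 5 × 2499 + 4 = 12499
u(6) = 5 × 12499 + 4 = 62499
u(7) = 5 × 62499 + 4 = 312499

312499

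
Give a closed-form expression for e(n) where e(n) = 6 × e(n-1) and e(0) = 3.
Recurrence: e(n) = 6 × e(n-1), initial: e(0) = 3.
Each term is 6 times the previous, so this is geometric with ratio 6. After n steps: e(n) = e(0)·6ⁿ = 3·6ⁿ.

e(n) = 3·6ⁿ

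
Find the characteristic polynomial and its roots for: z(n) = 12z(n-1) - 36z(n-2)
Substitute z(n) = rⁿ and divide through by rⁿ⁻²: r² - 12r + 36 = 0
Factor: (r - 6)² = 0, so r = 6 (double root).
General solution: z(n) = (A + Bn)·6ⁿ

Characteristic: r² - 12r + 36 = 0, Roots: r = 6 (double root)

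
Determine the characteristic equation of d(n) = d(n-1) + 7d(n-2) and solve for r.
Substitute d(n) = rⁿ and divide through by rⁿ⁻²: r² - r - 7 = 0
Discriminant: 1² + 4·7 = 29, not a perfect square, so by the quadratic formula r = (1 ± √29)/2.
General solution: d(n) = A·r₁ⁿ + B·r₂ⁿ where r₁,r₂ = (1 ± √29)/2

Characteristic: r² - r - 7 = 0, Roots: r = (1 ± √29)/2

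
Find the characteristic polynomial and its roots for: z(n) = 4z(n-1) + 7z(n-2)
Substitute z(n) = rⁿ and divide through by rⁿ⁻²: r² - 4r - 7 = 0
Discriminant: 4² + 4·7 = 44, not a perfect square, so by the quadratic formula r = (4 ± √44)/2.
General solution: z(n) = A·r₁ⁿ + B·r₂ⁿ where r₁,r₂ = (4 ± √44)/2

Characteristic: r² - 4r - 7 = 0, Roots: r = (4 ± √44)/2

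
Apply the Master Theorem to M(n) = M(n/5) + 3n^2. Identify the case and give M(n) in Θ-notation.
Master Theorem template: M(n) = a·M(n/b) + f(n).
Here: a=1, b=5, f(n)=3n^2
Compute log_b(a) = log_5(1) = 0.
f(n) = 3n^2 = Ω(n^(0+ε)) with ε = 2, and the regularity condition holds (a·f(n/b) = (a/b^2)·f(n) with a/b^2 = 5^-2 < 1). Case 3: M(n) = Θ(f(n)) = Θ(n^2).

Case 3: M(n) = Θ(n^2)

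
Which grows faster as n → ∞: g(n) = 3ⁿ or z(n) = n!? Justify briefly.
Comparing growth rates:
Growth-rate hierarchy: log n ≺ any polynomial ≺ any exponential cⁿ (c>1) ≺ n! ≺ nⁿ.
factorial dominates exponential base 3 asymptotically.

z(n) grows faster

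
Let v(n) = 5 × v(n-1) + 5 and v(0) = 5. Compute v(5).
Computing step by step:
v(0) = 5
v(1) = 5 × 5 + 5 = 30
v(2) = 5 × 30 + 5 = 155
v(3) = 5 × 155 + 5 = 780
v(4) = 5 × 780 + 5 = 3905
v(5) = 5 × 3905 + 5 = 19530

19530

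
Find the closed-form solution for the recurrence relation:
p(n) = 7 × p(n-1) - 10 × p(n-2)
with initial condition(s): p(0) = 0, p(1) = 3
Recurrence: p(n) = 7 × p(n-1) - 10 × p(n-2), initial: p(0) = 0, p(1) = 3.
Characteristic equation: r² - 7r + 10 = 0, which factors as (r - 5)(r - 2) = 0, so r = 5, 2. General solution p(n) = A·5ⁿ + B·2ⁿ. From p(0) = 0: A + B = 0. From p(1) = 3: 5A + 2B = 3. Solving gives A = 1, B = -1.

p(n) = 5ⁿ - 2ⁿ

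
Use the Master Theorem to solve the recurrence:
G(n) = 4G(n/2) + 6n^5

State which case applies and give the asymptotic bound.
Master Theorem template: G(n) = a·G(n/b) + f(n).
Here: a=4, b=2, f(n)=6n^5
Compute log_b(a) = log_2(4) = 2.
f(n) = 6n^5 = Ω(n^(2+ε)) with ε = 3, and the regularity condition holds (a·f(n/b) = (a/b^5)·f(n) with a/b^5 = 2^-3 < 1). Case 3: G(n) = Θ(f(n)) = Θ(n^5).

Case 3: G(n) = Θ(n^5)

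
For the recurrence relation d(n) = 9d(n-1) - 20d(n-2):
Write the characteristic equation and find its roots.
Substitute d(n) = rⁿ and divide through by rⁿ⁻²: r² - 9r + 20 = 0
Factor: (r - 5)(r - 4) = 0, so r = 5, 4.
General solution: d(n) = A·5ⁿ + B·4ⁿ

Characteristic: r² - 9r + 20 = 0, Roots: r = 5, 4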